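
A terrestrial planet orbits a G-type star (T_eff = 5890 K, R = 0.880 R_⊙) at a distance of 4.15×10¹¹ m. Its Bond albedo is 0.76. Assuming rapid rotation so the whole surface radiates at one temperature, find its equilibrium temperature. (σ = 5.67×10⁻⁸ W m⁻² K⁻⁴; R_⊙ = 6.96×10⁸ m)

T_eq ≈ 112 K

R_⋆ = 0.880 × 6.96×10⁸ = 6.12×10⁸ m.
L = 4πR_⋆²σT_⋆⁴ = 4π(6.12×10⁸)² × 5.67×10⁻⁸ × (5890)⁴ = 3.22×10²⁶ W.
S = L/(4πd²) = 149 W m⁻².
Energy balance: absorbed = emitted ⇒ πR²·S(1−A) = 4πR²·σT_eq⁴, so T_eq⁴ = S(1−A)/(4σ).
T_eq = [149 × 0.24 / (4 × 5.67×10⁻⁸)]^(1/4) = (1.57×10⁸)^(1/4) = 112 K.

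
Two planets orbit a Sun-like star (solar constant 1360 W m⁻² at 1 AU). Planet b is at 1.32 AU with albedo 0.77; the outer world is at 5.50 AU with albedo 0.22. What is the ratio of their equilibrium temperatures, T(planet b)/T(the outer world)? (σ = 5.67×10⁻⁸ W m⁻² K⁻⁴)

T₁/T₂ ≈ 1.504

T_eq = [S₀(1−A)/(4σd²)]^(1/4), so T ∝ (1−A)^(1/4) / √d.
T₁ = [1360×0.23/(4×5.67×10⁻⁸×1.32²)]^(1/4) = 167.73 K.
T₂ = [1360×0.78/(4×5.67×10⁻⁸×5.50²)]^(1/4) = 111.51 K.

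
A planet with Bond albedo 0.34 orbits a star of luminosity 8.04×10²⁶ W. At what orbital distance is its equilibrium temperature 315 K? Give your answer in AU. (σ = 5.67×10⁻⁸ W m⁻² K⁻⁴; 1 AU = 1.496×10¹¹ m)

From T_eq⁴ = L(1−A)/(16πσd²): d = √[L(1−A)/(16πσT_eq⁴)].
d = √[8.04×10²⁶ × 0.66 / (16π × 5.67×10⁻⁸ × (315)⁴)] = 1.38×10¹¹ m = 0.919 AU.

d ≈ 0.919 AU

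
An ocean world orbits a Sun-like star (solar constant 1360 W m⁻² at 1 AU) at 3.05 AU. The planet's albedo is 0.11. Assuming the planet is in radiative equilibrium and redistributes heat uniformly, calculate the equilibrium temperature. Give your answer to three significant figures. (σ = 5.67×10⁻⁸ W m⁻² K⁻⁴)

Flux at 3.05 AU: S = 1360/3.05² = 146 W m⁻².
Energy balance: absorbed = emitted ⇒ πR²·S(1−A) = 4πR²·σT_eq⁴, so T_eq⁴ = S(1−A)/(4σ).
T_eq = [146 × 0.89 / (4 × 5.67×10⁻⁸)]^(1/4) = (5.74×10⁸)^(1/4) = 155 K.

T_eq ≈ 155 K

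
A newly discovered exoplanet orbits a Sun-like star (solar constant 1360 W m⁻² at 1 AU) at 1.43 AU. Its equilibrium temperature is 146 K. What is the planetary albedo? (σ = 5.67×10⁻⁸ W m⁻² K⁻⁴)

A ≈ 0.85

Flux at 1.43 AU: S = 1360/1.43² = 665 W m⁻².
From T_eq⁴ = S(1−A)/(4σ): 1−A = 4σT_eq⁴/S.
1−A = 4 × 5.67×10⁻⁸ × (146)⁴ / 665 = 0.155.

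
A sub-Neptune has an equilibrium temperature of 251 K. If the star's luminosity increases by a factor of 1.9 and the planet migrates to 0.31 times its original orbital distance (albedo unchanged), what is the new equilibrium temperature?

T_eq ≈ 529 K

T_eq ∝ L^(1/4) · d^(−1/2).
T′ = 251 × 1.9^(1/4) / 0.31^(1/2) = 529 K.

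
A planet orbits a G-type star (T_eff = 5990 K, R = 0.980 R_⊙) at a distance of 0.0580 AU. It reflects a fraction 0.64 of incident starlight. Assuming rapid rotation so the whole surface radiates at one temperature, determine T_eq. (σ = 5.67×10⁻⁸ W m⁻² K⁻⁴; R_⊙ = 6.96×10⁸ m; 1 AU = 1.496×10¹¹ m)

T_eq ≈ 920 K

R_⋆ = 0.980 × 6.96×10⁸ = 6.82×10⁸ m.
d = 0.0580 AU = 8.68×10⁹ m.
L = 4πR_⋆²σT_⋆⁴ = 4π(6.82×10⁸)² × 5.67×10⁻⁸ × (5990)⁴ = 4.27×10²⁶ W.
S = L/(4πd²) = 4.51×10⁵ W m⁻².
Energy balance: absorbed = emitted ⇒ πR²·S(1−A) = 4πR²·σT_eq⁴, so T_eq⁴ = S(1−A)/(4σ).
T_eq = [4.51×10⁵ × 0.36 / (4 × 5.67×10⁻⁸)]^(1/4) = (7.16×10¹¹)^(1/4) = 920 K.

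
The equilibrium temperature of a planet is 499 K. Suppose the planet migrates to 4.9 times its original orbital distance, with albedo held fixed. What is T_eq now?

T_eq ≈ 225 K

T_eq ∝ L^(1/4) · d^(−1/2).
T′ = 499 / 4.9^(1/2) = 225 K.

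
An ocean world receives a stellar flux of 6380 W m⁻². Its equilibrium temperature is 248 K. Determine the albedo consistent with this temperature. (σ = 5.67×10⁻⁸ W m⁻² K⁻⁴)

A ≈ 0.87

From T_eq⁴ = S(1−A)/(4σ): 1−A = 4σT_eq⁴/S.
1−A = 4 × 5.67×10⁻⁸ × (248)⁴ / 6380 = 0.134.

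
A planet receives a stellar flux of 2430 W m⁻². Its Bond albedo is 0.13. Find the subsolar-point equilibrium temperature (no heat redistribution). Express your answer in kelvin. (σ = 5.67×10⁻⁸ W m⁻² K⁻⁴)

T_ss ≈ 439 K

At the subsolar point the surface absorbs S(1−A) and emits σT⁴ per unit area — no factor of 4, since only the local patch is in balance.
T = [2430 × 0.87 / 5.67×10⁻⁸]^(1/4) = (3.73×10¹⁰)^(1/4) = 439 K.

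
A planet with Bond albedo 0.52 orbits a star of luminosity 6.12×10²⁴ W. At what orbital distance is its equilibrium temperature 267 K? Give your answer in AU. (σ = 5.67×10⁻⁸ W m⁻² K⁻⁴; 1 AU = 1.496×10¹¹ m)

From T_eq⁴ = L(1−A)/(16πσd²): d = √[L(1−A)/(16πσT_eq⁴)].
d = √[6.12×10²⁴ × 0.48 / (16π × 5.67×10⁻⁸ × (267)⁴)] = 1.42×10¹⁰ m = 0.0952 AU.

d ≈ 0.0952 AU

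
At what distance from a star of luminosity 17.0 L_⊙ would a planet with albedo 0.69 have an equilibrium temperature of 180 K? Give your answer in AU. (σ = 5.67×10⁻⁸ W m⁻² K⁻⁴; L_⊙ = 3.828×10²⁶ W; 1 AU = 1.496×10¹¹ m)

d ≈ 5.49 AU

L = 17.0 × 3.828×10²⁶ = 6.51×10²⁷ W.
From T_eq⁴ = L(1−A)/(16πσd²): d = √[L(1−A)/(16πσT_eq⁴)].
d = √[6.51×10²⁷ × 0.31 / (16π × 5.67×10⁻⁸ × (180)⁴)] = 8.21×10¹¹ m = 5.49 AU.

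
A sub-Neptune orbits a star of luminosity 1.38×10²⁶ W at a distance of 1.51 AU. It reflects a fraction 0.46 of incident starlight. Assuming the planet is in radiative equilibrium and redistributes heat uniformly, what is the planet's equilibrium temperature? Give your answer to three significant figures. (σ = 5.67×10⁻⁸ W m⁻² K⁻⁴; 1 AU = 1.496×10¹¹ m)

T_eq ≈ 150 K

d = 1.51 AU = 2.26×10¹¹ m.
Flux: S = L/(4πd²) = 1.38×10²⁶/(4π×(2.26×10¹¹)²) = 215 W m⁻².
Energy balance: absorbed = emitted ⇒ πR²·S(1−A) = 4πR²·σT_eq⁴, so T_eq⁴ = S(1−A)/(4σ).
T_eq = [215 × 0.54 / (4 × 5.67×10⁻⁸)]^(1/4) = (5.12×10⁸)^(1/4) = 150 K.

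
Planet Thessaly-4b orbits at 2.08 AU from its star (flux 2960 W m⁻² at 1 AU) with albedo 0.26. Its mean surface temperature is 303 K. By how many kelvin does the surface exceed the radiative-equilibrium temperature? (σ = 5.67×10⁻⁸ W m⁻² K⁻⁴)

ΔT ≈ 85.6 K

S = 2960/2.08² = 684.2 W m⁻².
T_eq = [S(1−A)/(4σ)]^(1/4) = [684.2×0.74/(4×5.67×10⁻⁸)]^(1/4) = 217.4 K.
ΔT = T_surf − T_eq = 303 − 217.4.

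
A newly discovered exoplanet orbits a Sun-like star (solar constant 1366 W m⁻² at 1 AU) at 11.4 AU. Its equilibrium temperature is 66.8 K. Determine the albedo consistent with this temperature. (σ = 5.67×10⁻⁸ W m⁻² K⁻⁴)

Flux at 11.4 AU: S = 1366/11.4² = 10.5 W m⁻².
From T_eq⁴ = S(1−A)/(4σ): 1−A = 4σT_eq⁴/S.
1−A = 4 × 5.67×10⁻⁸ × (66.8)⁴ / 10.5 = 0.430.

A ≈ 0.57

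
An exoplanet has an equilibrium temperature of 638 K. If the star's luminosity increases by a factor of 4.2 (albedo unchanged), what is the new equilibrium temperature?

T_eq ≈ 913 K

T_eq ∝ L^(1/4) · d^(−1/2).
T′ = 638 × 4.2^(1/4) = 913 K.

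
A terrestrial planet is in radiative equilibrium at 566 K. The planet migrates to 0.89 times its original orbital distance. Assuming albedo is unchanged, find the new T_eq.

T_eq ≈ 600 K

T_eq ∝ L^(1/4) · d^(−1/2).
T′ = 566 / 0.89^(1/2) = 600 K.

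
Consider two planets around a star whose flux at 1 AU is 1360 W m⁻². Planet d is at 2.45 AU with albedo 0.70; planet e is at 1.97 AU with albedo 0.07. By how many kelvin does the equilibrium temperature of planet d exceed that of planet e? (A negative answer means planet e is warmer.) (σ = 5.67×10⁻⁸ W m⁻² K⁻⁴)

T_eq = [S₀(1−A)/(4σd²)]^(1/4), so T ∝ (1−A)^(1/4) / √d.
T₁ = [1360×0.30/(4×5.67×10⁻⁸×2.45²)]^(1/4) = 131.57 K.
T₂ = [1360×0.93/(4×5.67×10⁻⁸×1.97²)]^(1/4) = 194.70 K.

ΔT ≈ -63.1 K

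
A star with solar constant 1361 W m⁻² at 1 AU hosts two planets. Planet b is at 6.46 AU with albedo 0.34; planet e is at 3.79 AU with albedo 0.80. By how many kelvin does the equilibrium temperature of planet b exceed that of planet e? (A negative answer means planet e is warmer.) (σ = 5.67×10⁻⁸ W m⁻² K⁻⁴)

ΔT ≈ 3.1 K

T_eq = [S₀(1−A)/(4σd²)]^(1/4), so T ∝ (1−A)^(1/4) / √d.
T₁ = [1361×0.66/(4×5.67×10⁻⁸×6.46²)]^(1/4) = 98.70 K.
T₂ = [1361×0.20/(4×5.67×10⁻⁸×3.79²)]^(1/4) = 95.61 K.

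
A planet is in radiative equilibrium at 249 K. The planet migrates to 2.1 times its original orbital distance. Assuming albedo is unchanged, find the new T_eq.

T_eq ≈ 172 K

T_eq ∝ L^(1/4) · d^(−1/2).
T′ = 249 / 2.1^(1/2) = 172 K.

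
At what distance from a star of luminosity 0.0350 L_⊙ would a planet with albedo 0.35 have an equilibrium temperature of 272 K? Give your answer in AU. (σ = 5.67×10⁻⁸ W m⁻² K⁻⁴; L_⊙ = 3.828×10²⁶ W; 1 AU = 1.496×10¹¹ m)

d ≈ 0.158 AU

L = 0.0350 × 3.828×10²⁶ = 1.34×10²⁵ W.
From T_eq⁴ = L(1−A)/(16πσd²): d = √[L(1−A)/(16πσT_eq⁴)].
d = √[1.34×10²⁵ × 0.65 / (16π × 5.67×10⁻⁸ × (272)⁴)] = 2.36×10¹⁰ m = 0.158 AU.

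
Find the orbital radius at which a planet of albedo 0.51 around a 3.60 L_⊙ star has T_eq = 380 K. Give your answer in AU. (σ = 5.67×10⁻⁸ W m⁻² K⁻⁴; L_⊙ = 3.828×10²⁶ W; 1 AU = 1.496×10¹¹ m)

L = 3.60 × 3.828×10²⁶ = 1.38×10²⁷ W.
From T_eq⁴ = L(1−A)/(16πσd²): d = √[L(1−A)/(16πσT_eq⁴)].
d = √[1.38×10²⁷ × 0.49 / (16π × 5.67×10⁻⁸ × (380)⁴)] = 1.07×10¹¹ m = 0.713 AU.

d ≈ 0.713 AU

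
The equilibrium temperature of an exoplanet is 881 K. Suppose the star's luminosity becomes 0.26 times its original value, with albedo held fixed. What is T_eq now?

T_eq ∝ L^(1/4) · d^(−1/2).
T′ = 881 × 0.26^(1/4) = 629 K.

T_eq ≈ 629 K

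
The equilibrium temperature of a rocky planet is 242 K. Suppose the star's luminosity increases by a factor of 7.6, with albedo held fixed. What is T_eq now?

T_eq ≈ 402 K

T_eq ∝ L^(1/4) · d^(−1/2).
T′ = 242 × 7.6^(1/4) = 402 K.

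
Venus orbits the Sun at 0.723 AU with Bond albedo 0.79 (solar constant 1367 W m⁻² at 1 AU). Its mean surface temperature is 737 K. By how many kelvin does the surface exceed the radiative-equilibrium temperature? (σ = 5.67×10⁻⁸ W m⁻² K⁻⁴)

ΔT ≈ 515.2 K

S = 1367/0.723² = 2615 W m⁻².
T_eq = [S(1−A)/(4σ)]^(1/4) = [2615×0.21/(4×5.67×10⁻⁸)]^(1/4) = 221.8 K.
ΔT = T_surf − T_eq = 737 − 221.8.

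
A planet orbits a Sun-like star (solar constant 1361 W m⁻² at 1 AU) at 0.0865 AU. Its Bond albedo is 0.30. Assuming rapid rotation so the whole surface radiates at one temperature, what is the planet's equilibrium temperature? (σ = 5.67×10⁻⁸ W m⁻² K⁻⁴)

Flux at 0.0865 AU: S = 1361/0.0865² = 1.82×10⁵ W m⁻².
Energy balance: absorbed = emitted ⇒ πR²·S(1−A) = 4πR²·σT_eq⁴, so T_eq⁴ = S(1−A)/(4σ).
T_eq = [1.82×10⁵ × 0.70 / (4 × 5.67×10⁻⁸)]^(1/4) = (5.61×10¹¹)^(1/4) = 866 K.

T_eq ≈ 866 K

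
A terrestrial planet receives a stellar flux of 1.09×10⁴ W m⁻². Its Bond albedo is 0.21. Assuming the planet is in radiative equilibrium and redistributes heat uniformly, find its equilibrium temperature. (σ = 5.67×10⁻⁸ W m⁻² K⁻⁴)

T_eq ≈ 441 K

Energy balance: absorbed = emitted ⇒ πR²·S(1−A) = 4πR²·σT_eq⁴, so T_eq⁴ = S(1−A)/(4σ).
T_eq = [1.09×10⁴ × 0.79 / (4 × 5.67×10⁻⁸)]^(1/4) = (3.80×10¹⁰)^(1/4) = 441 K.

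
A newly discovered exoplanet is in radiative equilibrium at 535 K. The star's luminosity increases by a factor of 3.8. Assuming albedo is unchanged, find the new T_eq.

T_eq ∝ L^(1/4) · d^(−1/2).
T′ = 535 × 3.8^(1/4) = 747 K.

T_eq ≈ 747 K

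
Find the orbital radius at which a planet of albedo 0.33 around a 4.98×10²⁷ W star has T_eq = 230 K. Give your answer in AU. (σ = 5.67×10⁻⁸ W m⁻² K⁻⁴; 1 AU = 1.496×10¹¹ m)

From T_eq⁴ = L(1−A)/(16πσd²): d = √[L(1−A)/(16πσT_eq⁴)].
d = √[4.98×10²⁷ × 0.67 / (16π × 5.67×10⁻⁸ × (230)⁴)] = 6.47×10¹¹ m = 4.32 AU.

d ≈ 4.32 AU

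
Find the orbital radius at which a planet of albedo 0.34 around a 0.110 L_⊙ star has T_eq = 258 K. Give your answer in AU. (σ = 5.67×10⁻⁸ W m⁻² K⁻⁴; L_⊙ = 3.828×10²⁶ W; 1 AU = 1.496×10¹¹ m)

d ≈ 0.314 AU

L = 0.110 × 3.828×10²⁶ = 4.21×10²⁵ W.
From T_eq⁴ = L(1−A)/(16πσd²): d = √[L(1−A)/(16πσT_eq⁴)].
d = √[4.21×10²⁵ × 0.66 / (16π × 5.67×10⁻⁸ × (258)⁴)] = 4.69×10¹⁰ m = 0.314 AU.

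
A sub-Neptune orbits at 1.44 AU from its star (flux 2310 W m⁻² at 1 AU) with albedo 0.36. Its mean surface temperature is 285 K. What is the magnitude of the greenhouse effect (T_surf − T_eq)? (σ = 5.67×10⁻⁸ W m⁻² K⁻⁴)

S = 2310/1.44² = 1114 W m⁻².
T_eq = [S(1−A)/(4σ)]^(1/4) = [1114×0.64/(4×5.67×10⁻⁸)]^(1/4) = 236.8 K.
ΔT = T_surf − T_eq = 285 − 236.8.

ΔT ≈ 48.2 K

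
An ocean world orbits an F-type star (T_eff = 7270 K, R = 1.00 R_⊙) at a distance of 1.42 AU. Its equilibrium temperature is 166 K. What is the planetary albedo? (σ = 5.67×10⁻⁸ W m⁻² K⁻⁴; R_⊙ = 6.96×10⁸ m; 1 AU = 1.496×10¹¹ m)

R_⋆ = 1.00 × 6.96×10⁸ = 6.96×10⁸ m.
d = 1.42 AU = 2.12×10¹¹ m.
L = 4πR_⋆²σT_⋆⁴ = 4π(6.96×10⁸)² × 5.67×10⁻⁸ × (7270)⁴ = 9.64×10²⁶ W.
S = L/(4πd²) = 1700 W m⁻².
From T_eq⁴ = S(1−A)/(4σ): 1−A = 4σT_eq⁴/S.
1−A = 4 × 5.67×10⁻⁸ × (166)⁴ / 1700 = 0.101.

A ≈ 0.90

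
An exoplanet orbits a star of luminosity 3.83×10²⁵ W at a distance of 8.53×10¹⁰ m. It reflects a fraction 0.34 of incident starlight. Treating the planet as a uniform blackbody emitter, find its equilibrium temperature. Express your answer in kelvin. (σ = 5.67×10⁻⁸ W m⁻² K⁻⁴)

T_eq ≈ 187 K

Flux: S = L/(4πd²) = 3.83×10²⁵/(4π×(8.53×10¹⁰)²) = 419 W m⁻².
Energy balance: absorbed = emitted ⇒ πR²·S(1−A) = 4πR²·σT_eq⁴, so T_eq⁴ = S(1−A)/(4σ).
T_eq = [419 × 0.66 / (4 × 5.67×10⁻⁸)]^(1/4) = (1.22×10⁹)^(1/4) = 187 K.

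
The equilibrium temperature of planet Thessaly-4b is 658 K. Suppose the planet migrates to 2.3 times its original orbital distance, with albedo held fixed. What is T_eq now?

T_eq ≈ 434 K

T_eq ∝ L^(1/4) · d^(−1/2).
T′ = 658 / 2.3^(1/2) = 434 K.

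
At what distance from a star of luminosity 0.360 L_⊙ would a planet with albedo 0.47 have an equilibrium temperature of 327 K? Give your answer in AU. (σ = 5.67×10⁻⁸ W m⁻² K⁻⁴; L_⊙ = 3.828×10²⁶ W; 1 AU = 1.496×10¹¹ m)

L = 0.360 × 3.828×10²⁶ = 1.38×10²⁶ W.
From T_eq⁴ = L(1−A)/(16πσd²): d = √[L(1−A)/(16πσT_eq⁴)].
d = √[1.38×10²⁶ × 0.53 / (16π × 5.67×10⁻⁸ × (327)⁴)] = 4.73×10¹⁰ m = 0.316 AU.

d ≈ 0.316 AU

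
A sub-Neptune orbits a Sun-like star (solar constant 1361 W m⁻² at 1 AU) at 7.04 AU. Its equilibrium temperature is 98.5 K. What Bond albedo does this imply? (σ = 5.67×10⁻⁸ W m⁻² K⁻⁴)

Flux at 7.04 AU: S = 1361/7.04² = 27.5 W m⁻².
From T_eq⁴ = S(1−A)/(4σ): 1−A = 4σT_eq⁴/S.
1−A = 4 × 5.67×10⁻⁸ × (98.5)⁴ / 27.5 = 0.777.

A ≈ 0.22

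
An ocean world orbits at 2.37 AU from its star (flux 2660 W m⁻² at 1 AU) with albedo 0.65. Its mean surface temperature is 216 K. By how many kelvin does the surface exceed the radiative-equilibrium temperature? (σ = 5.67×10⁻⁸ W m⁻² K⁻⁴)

ΔT ≈ 51.6 K

S = 2660/2.37² = 473.6 W m⁻².
T_eq = [S(1−A)/(4σ)]^(1/4) = [473.6×0.35/(4×5.67×10⁻⁸)]^(1/4) = 164.4 K.
ΔT = T_surf − T_eq = 216 − 164.4.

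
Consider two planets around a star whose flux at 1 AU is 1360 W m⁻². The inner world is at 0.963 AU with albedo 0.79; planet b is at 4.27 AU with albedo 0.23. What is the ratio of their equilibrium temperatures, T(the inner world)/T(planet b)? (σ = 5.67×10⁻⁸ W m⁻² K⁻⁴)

T₁/T₂ ≈ 1.522

T_eq = [S₀(1−A)/(4σd²)]^(1/4), so T ∝ (1−A)^(1/4) / √d.
T₁ = [1360×0.21/(4×5.67×10⁻⁸×0.963²)]^(1/4) = 191.96 K.
T₂ = [1360×0.77/(4×5.67×10⁻⁸×4.27²)]^(1/4) = 126.15 K.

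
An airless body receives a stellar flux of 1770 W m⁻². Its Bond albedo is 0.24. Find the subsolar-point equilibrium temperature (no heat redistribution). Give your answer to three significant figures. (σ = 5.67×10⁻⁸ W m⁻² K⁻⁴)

T_ss ≈ 392 K

At the subsolar point the surface absorbs S(1−A) and emits σT⁴ per unit area — no factor of 4, since only the local patch is in balance.
T = [1770 × 0.76 / 5.67×10⁻⁸]^(1/4) = (2.37×10¹⁰)^(1/4) = 392 K.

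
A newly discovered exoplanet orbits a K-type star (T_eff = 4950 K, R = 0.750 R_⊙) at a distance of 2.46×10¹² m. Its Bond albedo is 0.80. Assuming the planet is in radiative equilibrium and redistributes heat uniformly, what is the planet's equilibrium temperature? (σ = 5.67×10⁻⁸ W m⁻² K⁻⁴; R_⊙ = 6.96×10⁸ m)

T_eq ≈ 34.1 K

R_⋆ = 0.750 × 6.96×10⁸ = 5.22×10⁸ m.
L = 4πR_⋆²σT_⋆⁴ = 4π(5.22×10⁸)² × 5.67×10⁻⁸ × (4950)⁴ = 1.17×10²⁶ W.
S = L/(4πd²) = 1.53 W m⁻².
Energy balance: absorbed = emitted ⇒ πR²·S(1−A) = 4πR²·σT_eq⁴, so T_eq⁴ = S(1−A)/(4σ).
T_eq = [1.53 × 0.20 / (4 × 5.67×10⁻⁸)]^(1/4) = (1.35×10⁶)^(1/4) = 34.1 K.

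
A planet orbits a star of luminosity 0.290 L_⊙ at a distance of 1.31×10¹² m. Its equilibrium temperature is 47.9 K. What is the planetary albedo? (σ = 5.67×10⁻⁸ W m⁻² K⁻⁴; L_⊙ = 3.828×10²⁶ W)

A ≈ 0.77

L = 0.290 × 3.828×10²⁶ = 1.11×10²⁶ W.
Flux: S = L/(4πd²) = 1.11×10²⁶/(4π×(1.31×10¹²)²) = 5.15 W m⁻².
From T_eq⁴ = S(1−A)/(4σ): 1−A = 4σT_eq⁴/S.
1−A = 4 × 5.67×10⁻⁸ × (47.9)⁴ / 5.15 = 0.232.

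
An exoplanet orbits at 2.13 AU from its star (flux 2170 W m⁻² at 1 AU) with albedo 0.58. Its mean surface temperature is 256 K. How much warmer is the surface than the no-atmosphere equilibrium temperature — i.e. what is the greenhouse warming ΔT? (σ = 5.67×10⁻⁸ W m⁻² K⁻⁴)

ΔT ≈ 83.5 K

S = 2170/2.13² = 478.3 W m⁻².
T_eq = [S(1−A)/(4σ)]^(1/4) = [478.3×0.42/(4×5.67×10⁻⁸)]^(1/4) = 172.5 K.
ΔT = T_surf − T_eq = 256 − 172.5.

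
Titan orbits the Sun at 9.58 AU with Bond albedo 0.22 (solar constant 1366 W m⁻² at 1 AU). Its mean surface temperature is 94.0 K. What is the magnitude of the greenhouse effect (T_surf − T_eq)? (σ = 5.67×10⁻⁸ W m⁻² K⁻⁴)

S = 1366/9.58² = 14.88 W m⁻².
T_eq = [S(1−A)/(4σ)]^(1/4) = [14.88×0.78/(4×5.67×10⁻⁸)]^(1/4) = 84.6 K.
ΔT = T_surf − T_eq = 94 − 84.6.

ΔT ≈ 9.4 K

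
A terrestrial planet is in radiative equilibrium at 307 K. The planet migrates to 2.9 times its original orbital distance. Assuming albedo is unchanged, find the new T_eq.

T_eq ≈ 180 K

T_eq ∝ L^(1/4) · d^(−1/2).
T′ = 307 / 2.9^(1/2) = 180 K.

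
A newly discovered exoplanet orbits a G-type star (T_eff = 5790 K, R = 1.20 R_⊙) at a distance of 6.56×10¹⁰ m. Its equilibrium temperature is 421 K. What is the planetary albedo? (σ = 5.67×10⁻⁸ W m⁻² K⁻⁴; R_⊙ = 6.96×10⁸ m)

R_⋆ = 1.20 × 6.96×10⁸ = 8.35×10⁸ m.
L = 4πR_⋆²σT_⋆⁴ = 4π(8.35×10⁸)² × 5.67×10⁻⁸ × (5790)⁴ = 5.59×10²⁶ W.
S = L/(4πd²) = 1.03×10⁴ W m⁻².
From T_eq⁴ = S(1−A)/(4σ): 1−A = 4σT_eq⁴/S.
1−A = 4 × 5.67×10⁻⁸ × (421)⁴ / 1.03×10⁴ = 0.690.

A ≈ 0.31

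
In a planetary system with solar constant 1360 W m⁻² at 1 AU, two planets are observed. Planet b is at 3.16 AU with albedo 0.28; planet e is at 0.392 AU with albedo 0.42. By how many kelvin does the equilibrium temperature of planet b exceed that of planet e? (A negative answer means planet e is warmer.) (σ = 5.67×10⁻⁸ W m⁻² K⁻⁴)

ΔT ≈ -243.7 K

T_eq = [S₀(1−A)/(4σd²)]^(1/4), so T ∝ (1−A)^(1/4) / √d.
T₁ = [1360×0.72/(4×5.67×10⁻⁸×3.16²)]^(1/4) = 144.20 K.
T₂ = [1360×0.58/(4×5.67×10⁻⁸×0.392²)]^(1/4) = 387.87 K.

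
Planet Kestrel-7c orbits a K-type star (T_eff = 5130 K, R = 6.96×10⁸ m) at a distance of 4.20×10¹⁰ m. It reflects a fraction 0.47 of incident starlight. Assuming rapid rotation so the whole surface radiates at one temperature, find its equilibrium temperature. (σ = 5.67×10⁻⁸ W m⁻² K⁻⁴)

T_eq ≈ 398 K

L = 4πR_⋆²σT_⋆⁴ = 4π(6.96×10⁸)² × 5.67×10⁻⁸ × (5130)⁴ = 2.39×10²⁶ W.
S = L/(4πd²) = 1.08×10⁴ W m⁻².
Energy balance: absorbed = emitted ⇒ πR²·S(1−A) = 4πR²·σT_eq⁴, so T_eq⁴ = S(1−A)/(4σ).
T_eq = [1.08×10⁴ × 0.53 / (4 × 5.67×10⁻⁸)]^(1/4) = (2.52×10¹⁰)^(1/4) = 398 K.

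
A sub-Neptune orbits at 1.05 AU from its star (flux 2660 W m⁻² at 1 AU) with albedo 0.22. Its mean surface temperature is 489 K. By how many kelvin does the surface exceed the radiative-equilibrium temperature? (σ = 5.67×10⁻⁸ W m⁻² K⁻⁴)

ΔT ≈ 187.2 K

S = 2660/1.05² = 2413 W m⁻².
T_eq = [S(1−A)/(4σ)]^(1/4) = [2413×0.78/(4×5.67×10⁻⁸)]^(1/4) = 301.8 K.
ΔT = T_surf − T_eq = 489 − 301.8.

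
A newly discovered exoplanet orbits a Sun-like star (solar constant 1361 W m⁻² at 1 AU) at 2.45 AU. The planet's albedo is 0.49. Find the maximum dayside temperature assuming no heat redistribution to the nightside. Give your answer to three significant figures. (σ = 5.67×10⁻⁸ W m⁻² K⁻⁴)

T_ss ≈ 213 K

Flux at 2.45 AU: S = 1361/2.45² = 227 W m⁻².
With no redistribution each surface element balances locally: S(1−A) = σT⁴.
T = [227 × 0.51 / 5.67×10⁻⁸]^(1/4) = (2.04×10⁹)^(1/4) = 213 K.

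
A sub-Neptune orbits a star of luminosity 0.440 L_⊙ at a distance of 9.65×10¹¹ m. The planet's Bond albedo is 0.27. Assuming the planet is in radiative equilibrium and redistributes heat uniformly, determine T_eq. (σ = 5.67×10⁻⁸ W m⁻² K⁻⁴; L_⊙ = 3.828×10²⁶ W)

L = 0.440 × 3.828×10²⁶ = 1.68×10²⁶ W.
Flux: S = L/(4πd²) = 1.68×10²⁶/(4π×(9.65×10¹¹)²) = 14.4 W m⁻².
Energy balance: absorbed = emitted ⇒ πR²·S(1−A) = 4πR²·σT_eq⁴, so T_eq⁴ = S(1−A)/(4σ).
T_eq = [14.4 × 0.73 / (4 × 5.67×10⁻⁸)]^(1/4) = (4.63×10⁷)^(1/4) = 82.5 K.

T_eq ≈ 82.5 K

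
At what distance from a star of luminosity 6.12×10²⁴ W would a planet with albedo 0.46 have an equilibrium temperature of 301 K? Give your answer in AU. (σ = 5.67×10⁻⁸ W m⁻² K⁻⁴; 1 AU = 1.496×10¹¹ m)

From T_eq⁴ = L(1−A)/(16πσd²): d = √[L(1−A)/(16πσT_eq⁴)].
d = √[6.12×10²⁴ × 0.54 / (16π × 5.67×10⁻⁸ × (301)⁴)] = 1.19×10¹⁰ m = 0.0794 AU.

d ≈ 0.0794 AU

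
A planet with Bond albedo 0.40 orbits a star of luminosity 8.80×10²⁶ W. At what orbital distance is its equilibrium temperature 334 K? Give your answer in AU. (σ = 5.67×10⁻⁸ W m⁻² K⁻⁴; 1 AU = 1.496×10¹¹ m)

From T_eq⁴ = L(1−A)/(16πσd²): d = √[L(1−A)/(16πσT_eq⁴)].
d = √[8.80×10²⁶ × 0.60 / (16π × 5.67×10⁻⁸ × (334)⁴)] = 1.22×10¹¹ m = 0.816 AU.

d ≈ 0.816 AU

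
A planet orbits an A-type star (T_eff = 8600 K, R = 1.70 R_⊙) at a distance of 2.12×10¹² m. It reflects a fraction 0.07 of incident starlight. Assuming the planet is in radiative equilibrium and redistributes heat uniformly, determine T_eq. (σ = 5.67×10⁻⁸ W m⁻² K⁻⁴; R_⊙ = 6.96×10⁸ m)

R_⋆ = 1.70 × 6.96×10⁸ = 1.18×10⁹ m.
L = 4πR_⋆²σT_⋆⁴ = 4π(1.18×10⁹)² × 5.67×10⁻⁸ × (8600)⁴ = 5.46×10²⁷ W.
S = L/(4πd²) = 96.6 W m⁻².
Energy balance: absorbed = emitted ⇒ πR²·S(1−A) = 4πR²·σT_eq⁴, so T_eq⁴ = S(1−A)/(4σ).
T_eq = [96.6 × 0.93 / (4 × 5.67×10⁻⁸)]^(1/4) = (3.96×10⁸)^(1/4) = 141 K.

T_eq ≈ 141 K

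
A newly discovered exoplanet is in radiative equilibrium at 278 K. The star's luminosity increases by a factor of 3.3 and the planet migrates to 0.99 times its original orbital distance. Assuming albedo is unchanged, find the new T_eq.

T_eq ∝ L^(1/4) · d^(−1/2).
T′ = 278 × 3.3^(1/4) / 0.99^(1/2) = 377 K.

T_eq ≈ 377 K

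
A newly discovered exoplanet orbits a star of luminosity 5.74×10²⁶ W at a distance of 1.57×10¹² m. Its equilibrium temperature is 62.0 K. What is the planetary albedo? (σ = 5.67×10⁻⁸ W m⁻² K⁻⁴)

Flux: S = L/(4πd²) = 5.74×10²⁶/(4π×(1.57×10¹²)²) = 18.5 W m⁻².
From T_eq⁴ = S(1−A)/(4σ): 1−A = 4σT_eq⁴/S.
1−A = 4 × 5.67×10⁻⁸ × (62.0)⁴ / 18.5 = 0.181.

A ≈ 0.82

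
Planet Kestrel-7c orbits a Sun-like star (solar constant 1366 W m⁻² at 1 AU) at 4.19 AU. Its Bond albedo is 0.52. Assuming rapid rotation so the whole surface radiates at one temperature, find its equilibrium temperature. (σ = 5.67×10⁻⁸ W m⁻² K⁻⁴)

Flux at 4.19 AU: S = 1366/4.19² = 77.8 W m⁻².
Energy balance: absorbed = emitted ⇒ πR²·S(1−A) = 4πR²·σT_eq⁴, so T_eq⁴ = S(1−A)/(4σ).
T_eq = [77.8 × 0.48 / (4 × 5.67×10⁻⁸)]^(1/4) = (1.65×10⁸)^(1/4) = 113 K.

T_eq ≈ 113 K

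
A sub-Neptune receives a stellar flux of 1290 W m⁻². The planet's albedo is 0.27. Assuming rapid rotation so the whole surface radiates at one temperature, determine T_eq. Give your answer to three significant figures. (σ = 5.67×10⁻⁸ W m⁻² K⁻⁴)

T_eq ≈ 254 K

Energy balance: absorbed = emitted ⇒ πR²·S(1−A) = 4πR²·σT_eq⁴, so T_eq⁴ = S(1−A)/(4σ).
T_eq = [1290 × 0.73 / (4 × 5.67×10⁻⁸)]^(1/4) = (4.15×10⁹)^(1/4) = 254 K.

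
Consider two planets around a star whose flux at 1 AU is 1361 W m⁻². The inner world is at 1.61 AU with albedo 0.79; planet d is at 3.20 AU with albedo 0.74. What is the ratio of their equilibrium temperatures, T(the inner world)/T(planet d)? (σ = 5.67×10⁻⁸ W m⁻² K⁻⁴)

T_eq = [S₀(1−A)/(4σd²)]^(1/4), so T ∝ (1−A)^(1/4) / √d.
T₁ = [1361×0.21/(4×5.67×10⁻⁸×1.61²)]^(1/4) = 148.49 K.
T₂ = [1361×0.26/(4×5.67×10⁻⁸×3.20²)]^(1/4) = 111.10 K.

T₁/T₂ ≈ 1.337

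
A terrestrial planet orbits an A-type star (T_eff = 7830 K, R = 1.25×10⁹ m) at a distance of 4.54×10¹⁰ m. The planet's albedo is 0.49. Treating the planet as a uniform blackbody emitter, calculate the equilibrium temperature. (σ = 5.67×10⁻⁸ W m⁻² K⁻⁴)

T_eq ≈ 776 K

L = 4πR_⋆²σT_⋆⁴ = 4π(1.25×10⁹)² × 5.67×10⁻⁸ × (7830)⁴ = 4.18×10²⁷ W.
S = L/(4πd²) = 1.62×10⁵ W m⁻².
Energy balance: absorbed = emitted ⇒ πR²·S(1−A) = 4πR²·σT_eq⁴, so T_eq⁴ = S(1−A)/(4σ).
T_eq = [1.62×10⁵ × 0.51 / (4 × 5.67×10⁻⁸)]^(1/4) = (3.63×10¹¹)^(1/4) = 776 K.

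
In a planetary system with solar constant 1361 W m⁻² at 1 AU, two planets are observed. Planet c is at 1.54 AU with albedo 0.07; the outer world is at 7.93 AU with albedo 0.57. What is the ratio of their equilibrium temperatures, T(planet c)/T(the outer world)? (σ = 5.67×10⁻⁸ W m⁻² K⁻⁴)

T_eq = [S₀(1−A)/(4σd²)]^(1/4), so T ∝ (1−A)^(1/4) / √d.
T₁ = [1361×0.93/(4×5.67×10⁻⁸×1.54²)]^(1/4) = 220.25 K.
T₂ = [1361×0.43/(4×5.67×10⁻⁸×7.93²)]^(1/4) = 80.04 K.

T₁/T₂ ≈ 2.752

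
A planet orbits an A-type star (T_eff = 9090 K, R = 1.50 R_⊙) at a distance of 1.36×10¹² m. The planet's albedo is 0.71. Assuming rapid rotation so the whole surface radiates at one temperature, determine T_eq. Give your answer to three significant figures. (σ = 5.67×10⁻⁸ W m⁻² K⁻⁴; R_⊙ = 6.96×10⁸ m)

R_⋆ = 1.50 × 6.96×10⁸ = 1.04×10⁹ m.
L = 4πR_⋆²σT_⋆⁴ = 4π(1.04×10⁹)² × 5.67×10⁻⁸ × (9090)⁴ = 5.30×10²⁷ W.
S = L/(4πd²) = 228 W m⁻².
Energy balance: absorbed = emitted ⇒ πR²·S(1−A) = 4πR²·σT_eq⁴, so T_eq⁴ = S(1−A)/(4σ).
T_eq = [228 × 0.29 / (4 × 5.67×10⁻⁸)]^(1/4) = (2.92×10⁸)^(1/4) = 131 K.

T_eq ≈ 131 K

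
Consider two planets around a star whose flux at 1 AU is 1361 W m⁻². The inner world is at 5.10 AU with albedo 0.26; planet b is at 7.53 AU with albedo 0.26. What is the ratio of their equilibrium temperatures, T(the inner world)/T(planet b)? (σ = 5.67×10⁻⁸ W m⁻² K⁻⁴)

T₁/T₂ ≈ 1.215

T_eq = [S₀(1−A)/(4σd²)]^(1/4), so T ∝ (1−A)^(1/4) / √d.
T₁ = [1361×0.74/(4×5.67×10⁻⁸×5.10²)]^(1/4) = 114.31 K.
T₂ = [1361×0.74/(4×5.67×10⁻⁸×7.53²)]^(1/4) = 94.07 K.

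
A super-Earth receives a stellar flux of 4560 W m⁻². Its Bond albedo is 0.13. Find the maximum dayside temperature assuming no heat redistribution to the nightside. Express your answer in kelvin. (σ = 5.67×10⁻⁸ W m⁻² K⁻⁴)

With no redistribution each surface element balances locally: S(1−A) = σT⁴.
T = [4560 × 0.87 / 5.67×10⁻⁸]^(1/4) = (7.00×10¹⁰)^(1/4) = 514 K.

T_ss ≈ 514 K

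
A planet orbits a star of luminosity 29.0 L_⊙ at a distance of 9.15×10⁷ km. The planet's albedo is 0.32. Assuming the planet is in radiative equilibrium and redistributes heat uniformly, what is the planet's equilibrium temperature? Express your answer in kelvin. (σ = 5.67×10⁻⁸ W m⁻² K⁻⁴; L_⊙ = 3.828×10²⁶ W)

d = 9.15×10⁷ km = 9.15×10¹⁰ m.
L = 29.0 × 3.828×10²⁶ = 1.11×10²⁸ W.
Flux: S = L/(4πd²) = 1.11×10²⁸/(4π×(9.15×10¹⁰)²) = 1.06×10⁵ W m⁻².
Energy balance: absorbed = emitted ⇒ πR²·S(1−A) = 4πR²·σT_eq⁴, so T_eq⁴ = S(1−A)/(4σ).
T_eq = [1.06×10⁵ × 0.68 / (4 × 5.67×10⁻⁸)]^(1/4) = (3.16×10¹¹)^(1/4) = 750 K.

T_eq ≈ 750 K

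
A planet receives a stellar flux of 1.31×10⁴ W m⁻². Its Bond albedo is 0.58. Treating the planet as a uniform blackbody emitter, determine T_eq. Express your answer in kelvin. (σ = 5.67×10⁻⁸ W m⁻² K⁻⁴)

Energy balance: absorbed = emitted ⇒ πR²·S(1−A) = 4πR²·σT_eq⁴, so T_eq⁴ = S(1−A)/(4σ).
T_eq = [1.31×10⁴ × 0.42 / (4 × 5.67×10⁻⁸)]^(1/4) = (2.43×10¹⁰)^(1/4) = 395 K.

T_eq ≈ 395 K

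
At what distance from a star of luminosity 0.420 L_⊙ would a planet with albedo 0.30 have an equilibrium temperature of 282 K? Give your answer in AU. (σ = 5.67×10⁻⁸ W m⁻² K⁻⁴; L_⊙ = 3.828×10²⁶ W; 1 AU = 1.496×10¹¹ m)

d ≈ 0.528 AU

L = 0.420 × 3.828×10²⁶ = 1.61×10²⁶ W.
From T_eq⁴ = L(1−A)/(16πσd²): d = √[L(1−A)/(16πσT_eq⁴)].
d = √[1.61×10²⁶ × 0.70 / (16π × 5.67×10⁻⁸ × (282)⁴)] = 7.90×10¹⁰ m = 0.528 AU.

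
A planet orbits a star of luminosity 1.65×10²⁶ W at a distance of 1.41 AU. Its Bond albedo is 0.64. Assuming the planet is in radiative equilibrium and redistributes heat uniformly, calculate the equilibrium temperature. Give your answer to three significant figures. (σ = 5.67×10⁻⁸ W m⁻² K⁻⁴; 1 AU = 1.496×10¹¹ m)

d = 1.41 AU = 2.11×10¹¹ m.
Flux: S = L/(4πd²) = 1.65×10²⁶/(4π×(2.11×10¹¹)²) = 295 W m⁻².
Energy balance: absorbed = emitted ⇒ πR²·S(1−A) = 4πR²·σT_eq⁴, so T_eq⁴ = S(1−A)/(4σ).
T_eq = [295 × 0.36 / (4 × 5.67×10⁻⁸)]^(1/4) = (4.68×10⁸)^(1/4) = 147 K.

T_eq ≈ 147 K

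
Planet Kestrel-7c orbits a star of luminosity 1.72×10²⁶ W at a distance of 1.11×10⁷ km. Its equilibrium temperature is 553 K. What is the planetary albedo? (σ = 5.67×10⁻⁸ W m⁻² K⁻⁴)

A ≈ 0.81

d = 1.11×10⁷ km = 1.11×10¹⁰ m.
Flux: S = L/(4πd²) = 1.72×10²⁶/(4π×(1.11×10¹⁰)²) = 1.11×10⁵ W m⁻².
From T_eq⁴ = S(1−A)/(4σ): 1−A = 4σT_eq⁴/S.
1−A = 4 × 5.67×10⁻⁸ × (553)⁴ / 1.11×10⁵ = 0.191.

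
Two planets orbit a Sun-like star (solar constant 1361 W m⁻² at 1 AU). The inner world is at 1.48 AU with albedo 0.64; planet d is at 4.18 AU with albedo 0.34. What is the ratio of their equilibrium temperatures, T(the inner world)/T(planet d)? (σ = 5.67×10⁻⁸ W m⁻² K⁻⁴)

T_eq = [S₀(1−A)/(4σd²)]^(1/4), so T ∝ (1−A)^(1/4) / √d.
T₁ = [1361×0.36/(4×5.67×10⁻⁸×1.48²)]^(1/4) = 177.21 K.
T₂ = [1361×0.66/(4×5.67×10⁻⁸×4.18²)]^(1/4) = 122.70 K.

T₁/T₂ ≈ 1.444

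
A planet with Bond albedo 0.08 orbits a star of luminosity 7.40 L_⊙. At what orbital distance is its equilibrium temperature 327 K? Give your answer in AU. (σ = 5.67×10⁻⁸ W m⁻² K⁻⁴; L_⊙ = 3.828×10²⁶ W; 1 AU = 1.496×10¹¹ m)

d ≈ 1.89 AU

L = 7.40 × 3.828×10²⁶ = 2.83×10²⁷ W.
From T_eq⁴ = L(1−A)/(16πσd²): d = √[L(1−A)/(16πσT_eq⁴)].
d = √[2.83×10²⁷ × 0.92 / (16π × 5.67×10⁻⁸ × (327)⁴)] = 2.83×10¹¹ m = 1.89 AU.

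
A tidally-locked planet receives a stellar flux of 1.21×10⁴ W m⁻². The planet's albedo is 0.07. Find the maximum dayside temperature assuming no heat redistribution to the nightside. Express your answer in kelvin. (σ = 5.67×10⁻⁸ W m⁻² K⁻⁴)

With no redistribution each surface element balances locally: S(1−A) = σT⁴.
T = [1.21×10⁴ × 0.93 / 5.67×10⁻⁸]^(1/4) = (1.98×10¹¹)^(1/4) = 667 K.

T_ss ≈ 667 K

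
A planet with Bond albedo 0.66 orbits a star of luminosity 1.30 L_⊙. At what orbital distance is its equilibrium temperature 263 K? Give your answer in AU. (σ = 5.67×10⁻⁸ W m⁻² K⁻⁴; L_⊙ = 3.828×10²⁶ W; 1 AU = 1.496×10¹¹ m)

d ≈ 0.745 AU

L = 1.30 × 3.828×10²⁶ = 4.98×10²⁶ W.
From T_eq⁴ = L(1−A)/(16πσd²): d = √[L(1−A)/(16πσT_eq⁴)].
d = √[4.98×10²⁶ × 0.34 / (16π × 5.67×10⁻⁸ × (263)⁴)] = 1.11×10¹¹ m = 0.745 AU.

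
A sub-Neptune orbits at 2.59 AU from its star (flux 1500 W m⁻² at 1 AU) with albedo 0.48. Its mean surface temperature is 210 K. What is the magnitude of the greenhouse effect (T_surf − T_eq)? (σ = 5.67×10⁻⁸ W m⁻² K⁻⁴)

ΔT ≈ 59.5 K

S = 1500/2.59² = 223.6 W m⁻².
T_eq = [S(1−A)/(4σ)]^(1/4) = [223.6×0.52/(4×5.67×10⁻⁸)]^(1/4) = 150.5 K.
ΔT = T_surf − T_eq = 210 − 150.5.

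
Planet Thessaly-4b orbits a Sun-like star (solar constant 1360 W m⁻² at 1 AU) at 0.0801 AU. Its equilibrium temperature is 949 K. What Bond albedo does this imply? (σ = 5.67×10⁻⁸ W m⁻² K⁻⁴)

Flux at 0.0801 AU: S = 1360/0.0801² = 2.12×10⁵ W m⁻².
From T_eq⁴ = S(1−A)/(4σ): 1−A = 4σT_eq⁴/S.
1−A = 4 × 5.67×10⁻⁸ × (949)⁴ / 2.12×10⁵ = 0.868.

A ≈ 0.13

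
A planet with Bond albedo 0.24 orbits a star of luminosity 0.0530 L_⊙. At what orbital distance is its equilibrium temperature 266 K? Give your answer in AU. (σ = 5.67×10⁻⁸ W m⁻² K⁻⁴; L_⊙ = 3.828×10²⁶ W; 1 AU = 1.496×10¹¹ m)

L = 0.0530 × 3.828×10²⁶ = 2.03×10²⁵ W.
From T_eq⁴ = L(1−A)/(16πσd²): d = √[L(1−A)/(16πσT_eq⁴)].
d = √[2.03×10²⁵ × 0.76 / (16π × 5.67×10⁻⁸ × (266)⁴)] = 3.29×10¹⁰ m = 0.220 AU.

d ≈ 0.220 AU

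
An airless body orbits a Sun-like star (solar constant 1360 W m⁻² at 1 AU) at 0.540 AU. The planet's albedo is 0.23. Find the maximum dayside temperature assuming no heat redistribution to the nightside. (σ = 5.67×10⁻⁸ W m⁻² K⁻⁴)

Flux at 0.540 AU: S = 1360/0.540² = 4660 W m⁻².
With no redistribution each surface element balances locally: S(1−A) = σT⁴.
T = [4660 × 0.77 / 5.67×10⁻⁸]^(1/4) = (6.33×10¹⁰)^(1/4) = 502 K.

T_ss ≈ 502 K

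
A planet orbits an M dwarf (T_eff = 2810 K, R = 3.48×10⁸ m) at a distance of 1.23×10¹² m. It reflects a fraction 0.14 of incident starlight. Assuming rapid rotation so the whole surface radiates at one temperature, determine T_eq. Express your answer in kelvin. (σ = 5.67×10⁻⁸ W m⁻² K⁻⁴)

L = 4πR_⋆²σT_⋆⁴ = 4π(3.48×10⁸)² × 5.67×10⁻⁸ × (2810)⁴ = 5.38×10²⁴ W.
S = L/(4πd²) = 0.283 W m⁻².
Energy balance: absorbed = emitted ⇒ πR²·S(1−A) = 4πR²·σT_eq⁴, so T_eq⁴ = S(1−A)/(4σ).
T_eq = [0.283 × 0.86 / (4 × 5.67×10⁻⁸)]^(1/4) = (1.07×10⁶)^(1/4) = 32.2 K.

T_eq ≈ 32.2 K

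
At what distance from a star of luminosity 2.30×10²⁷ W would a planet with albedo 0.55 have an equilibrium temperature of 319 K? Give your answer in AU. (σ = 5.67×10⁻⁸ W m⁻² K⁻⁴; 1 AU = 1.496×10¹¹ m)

d ≈ 1.25 AU

From T_eq⁴ = L(1−A)/(16πσd²): d = √[L(1−A)/(16πσT_eq⁴)].
d = √[2.30×10²⁷ × 0.45 / (16π × 5.67×10⁻⁸ × (319)⁴)] = 1.87×10¹¹ m = 1.25 AU.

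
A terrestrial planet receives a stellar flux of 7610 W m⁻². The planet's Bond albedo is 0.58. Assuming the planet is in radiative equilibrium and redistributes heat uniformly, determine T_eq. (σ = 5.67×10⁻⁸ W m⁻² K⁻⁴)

T_eq ≈ 345 K

Energy balance: absorbed = emitted ⇒ πR²·S(1−A) = 4πR²·σT_eq⁴, so T_eq⁴ = S(1−A)/(4σ).
T_eq = [7610 × 0.42 / (4 × 5.67×10⁻⁸)]^(1/4) = (1.41×10¹⁰)^(1/4) = 345 K.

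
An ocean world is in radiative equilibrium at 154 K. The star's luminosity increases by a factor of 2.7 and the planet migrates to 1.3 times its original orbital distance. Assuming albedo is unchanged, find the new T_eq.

T_eq ≈ 173 K

T_eq ∝ L^(1/4) · d^(−1/2).
T′ = 154 × 2.7^(1/4) / 1.3^(1/2) = 173 K.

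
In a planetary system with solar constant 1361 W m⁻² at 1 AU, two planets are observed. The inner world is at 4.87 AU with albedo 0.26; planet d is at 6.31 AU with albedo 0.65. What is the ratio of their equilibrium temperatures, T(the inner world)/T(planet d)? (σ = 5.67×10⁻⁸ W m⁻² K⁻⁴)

T₁/T₂ ≈ 1.373

T_eq = [S₀(1−A)/(4σd²)]^(1/4), so T ∝ (1−A)^(1/4) / √d.
T₁ = [1361×0.74/(4×5.67×10⁻⁸×4.87²)]^(1/4) = 116.98 K.
T₂ = [1361×0.35/(4×5.67×10⁻⁸×6.31²)]^(1/4) = 85.22 K.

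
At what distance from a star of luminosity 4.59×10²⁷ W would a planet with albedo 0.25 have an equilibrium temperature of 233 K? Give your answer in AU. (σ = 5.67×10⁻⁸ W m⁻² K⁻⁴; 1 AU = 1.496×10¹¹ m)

From T_eq⁴ = L(1−A)/(16πσd²): d = √[L(1−A)/(16πσT_eq⁴)].
d = √[4.59×10²⁷ × 0.75 / (16π × 5.67×10⁻⁸ × (233)⁴)] = 6.40×10¹¹ m = 4.28 AU.

d ≈ 4.28 AU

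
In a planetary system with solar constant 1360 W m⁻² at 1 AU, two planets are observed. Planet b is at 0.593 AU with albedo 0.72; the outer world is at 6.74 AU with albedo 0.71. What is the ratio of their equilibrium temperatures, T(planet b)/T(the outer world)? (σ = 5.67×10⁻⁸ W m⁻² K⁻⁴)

T₁/T₂ ≈ 3.342

T_eq = [S₀(1−A)/(4σd²)]^(1/4), so T ∝ (1−A)^(1/4) / √d.
T₁ = [1360×0.28/(4×5.67×10⁻⁸×0.593²)]^(1/4) = 262.87 K.
T₂ = [1360×0.29/(4×5.67×10⁻⁸×6.74²)]^(1/4) = 78.66 K.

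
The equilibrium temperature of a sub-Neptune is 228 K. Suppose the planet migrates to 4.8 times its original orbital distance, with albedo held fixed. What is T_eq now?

T_eq ≈ 104 K

T_eq ∝ L^(1/4) · d^(−1/2).
T′ = 228 / 4.8^(1/2) = 104 K.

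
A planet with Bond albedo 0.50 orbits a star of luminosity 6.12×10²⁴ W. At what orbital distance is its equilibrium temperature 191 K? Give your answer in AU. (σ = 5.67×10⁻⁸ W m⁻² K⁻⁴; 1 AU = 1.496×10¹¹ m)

From T_eq⁴ = L(1−A)/(16πσd²): d = √[L(1−A)/(16πσT_eq⁴)].
d = √[6.12×10²⁴ × 0.50 / (16π × 5.67×10⁻⁸ × (191)⁴)] = 2.84×10¹⁰ m = 0.190 AU.

d ≈ 0.190 AU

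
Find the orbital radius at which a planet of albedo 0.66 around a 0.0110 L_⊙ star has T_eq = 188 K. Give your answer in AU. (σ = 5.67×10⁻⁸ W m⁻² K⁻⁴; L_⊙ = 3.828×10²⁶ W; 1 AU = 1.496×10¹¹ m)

d ≈ 0.134 AU

L = 0.0110 × 3.828×10²⁶ = 4.21×10²⁴ W.
From T_eq⁴ = L(1−A)/(16πσd²): d = √[L(1−A)/(16πσT_eq⁴)].
d = √[4.21×10²⁴ × 0.34 / (16π × 5.67×10⁻⁸ × (188)⁴)] = 2.01×10¹⁰ m = 0.134 AU.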